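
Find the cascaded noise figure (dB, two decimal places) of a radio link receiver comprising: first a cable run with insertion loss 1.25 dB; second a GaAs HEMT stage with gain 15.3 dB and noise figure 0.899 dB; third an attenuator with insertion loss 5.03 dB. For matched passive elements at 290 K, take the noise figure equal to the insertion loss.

2.37 dB

Convert to linear (a loss of L dB is a gain of −L dB): F_i = 10^(NF_i/10), G_i = 10^(G_i,dB/10)
  Stage 1: F_1 = 10^(1.25/10) = 1.334, G_1 = 10^(−1.25/10) = 0.7499
  Stage 2: F_2 = 10^(0.899/10) = 1.230, G_2 = 10^(15.3/10) = 33.88
  Stage 3: F_3 = 10^(5.03/10) = 3.184, G_3 = 10^(−5.03/10) = 0.3141
Friis cascade:
  F = 1.334 + (1.230 − 1)/0.7499 + (3.184 − 1)/25.41 = 1.726
NF = 10 log₁₀(1.726) = 2.37 dB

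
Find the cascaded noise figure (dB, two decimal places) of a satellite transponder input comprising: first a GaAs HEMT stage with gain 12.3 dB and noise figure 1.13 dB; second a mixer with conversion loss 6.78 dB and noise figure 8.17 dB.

2.11 dB

Convert to linear (a loss of L dB is a gain of −L dB): F_i = 10^(NF_i/10), G_i = 10^(G_i,dB/10)
  Stage 1: F_1 = 10^(1.13/10) = 1.297, G_1 = 10^(12.3/10) = 16.98
  Stage 2: F_2 = 10^(8.17/10) = 6.561, G_2 = 10^(−6.78/10) = 0.2099
Friis cascade:
  F = 1.297 + (6.561 − 1)/16.98 = 1.625
NF = 10 log₁₀(1.625) = 2.11 dB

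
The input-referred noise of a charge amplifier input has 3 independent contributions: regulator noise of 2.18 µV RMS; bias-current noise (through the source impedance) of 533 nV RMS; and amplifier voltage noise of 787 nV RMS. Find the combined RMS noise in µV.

2.38 µV

Uncorrelated sources add in power (mean-square): V_tot = √(ΣV_i²)
V_tot = √[(2.18×10⁻⁶)² + (5.33×10⁻⁷)² + (7.87×10⁻⁷)²] = 2.38×10⁻⁶ V = 2.38 µV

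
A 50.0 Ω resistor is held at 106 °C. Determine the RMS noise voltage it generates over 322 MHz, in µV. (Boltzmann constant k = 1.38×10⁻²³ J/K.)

18.4 µV

T = 106 °C + 273.15 = 379.15 K
V_n = √(4kTRB)
4kTRB = 4 × 1.38×10⁻²³ × 379.15 × 5.00×10¹ × 3.22×10⁸ = 3.37×10⁻¹⁰ V²
V_n = √(3.37×10⁻¹⁰) = 1.84×10⁻⁵ V = 18.4 µV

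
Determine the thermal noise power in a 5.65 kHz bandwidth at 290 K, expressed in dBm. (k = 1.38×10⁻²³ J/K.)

P_n = kTB = 1.38×10⁻²³ × 290 × 5.65×10³ = 2.26×10⁻¹⁷ W
In dBm: 10 log₁₀(2.26×10⁻¹⁷ / 10⁻³) = −136.5 dBm

−136.5 dBm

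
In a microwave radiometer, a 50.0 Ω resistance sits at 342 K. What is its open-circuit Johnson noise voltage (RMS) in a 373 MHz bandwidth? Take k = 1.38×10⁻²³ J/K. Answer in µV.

V_n = √(4kTRB)
4kTRB = 4 × 1.38×10⁻²³ × 342 × 5.00×10¹ × 3.73×10⁸ = 3.52×10⁻¹⁰ V²
V_n = √(3.52×10⁻¹⁰) = 1.88×10⁻⁵ V = 18.8 µV

18.8 µV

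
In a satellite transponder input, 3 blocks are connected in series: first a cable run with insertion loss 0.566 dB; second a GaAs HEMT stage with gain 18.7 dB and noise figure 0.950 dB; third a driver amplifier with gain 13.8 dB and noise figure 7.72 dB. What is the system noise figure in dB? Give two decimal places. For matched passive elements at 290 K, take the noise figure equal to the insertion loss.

Convert to linear (a loss of L dB is a gain of −L dB): F_i = 10^(NF_i/10), G_i = 10^(G_i,dB/10)
  Stage 1: F_1 = 10^(0.566/10) = 1.139, G_1 = 10^(−0.566/10) = 0.8778
  Stage 2: F_2 = 10^(0.950/10) = 1.245, G_2 = 10^(18.7/10) = 74.13
  Stage 3: F_3 = 10^(7.72/10) = 5.916, G_3 = 10^(13.8/10) = 23.99
Friis cascade:
  F = 1.139 + (1.245 − 1)/0.8778 + (5.916 − 1)/65.07 = 1.493
NF = 10 log₁₀(1.493) = 1.74 dB

1.74 dB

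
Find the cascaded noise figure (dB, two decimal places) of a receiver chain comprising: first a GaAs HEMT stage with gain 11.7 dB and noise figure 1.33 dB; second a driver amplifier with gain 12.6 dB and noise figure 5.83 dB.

Convert to linear (a loss of L dB is a gain of −L dB): F_i = 10^(NF_i/10), G_i = 10^(G_i,dB/10)
  Stage 1: F_1 = 10^(1.33/10) = 1.358, G_1 = 10^(11.7/10) = 14.79
  Stage 2: F_2 = 10^(5.83/10) = 3.828, G_2 = 10^(12.6/10) = 18.20
Friis cascade:
  F = 1.358 + (3.828 − 1)/14.79 = 1.550
NF = 10 log₁₀(1.550) = 1.90 dB

1.90 dB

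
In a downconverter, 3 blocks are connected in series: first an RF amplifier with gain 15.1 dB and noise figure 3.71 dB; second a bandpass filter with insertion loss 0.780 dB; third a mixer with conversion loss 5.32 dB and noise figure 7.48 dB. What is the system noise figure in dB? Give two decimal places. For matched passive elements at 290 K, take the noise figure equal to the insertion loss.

4.02 dB

Convert to linear (a loss of L dB is a gain of −L dB): F_i = 10^(NF_i/10), G_i = 10^(G_i,dB/10)
  Stage 1: F_1 = 10^(3.71/10) = 2.350, G_1 = 10^(15.1/10) = 32.36
  Stage 2: F_2 = 10^(0.780/10) = 1.197, G_2 = 10^(−0.780/10) = 0.8356
  Stage 3: F_3 = 10^(7.48/10) = 5.598, G_3 = 10^(−5.32/10) = 0.2938
Friis cascade:
  F = 2.350 + (1.197 − 1)/32.36 + (5.598 − 1)/27.04 = 2.526
NF = 10 log₁₀(2.526) = 4.02 dB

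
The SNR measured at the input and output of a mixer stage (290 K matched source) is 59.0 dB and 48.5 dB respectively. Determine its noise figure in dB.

NF (dB) = SNR_in(dB) − SNR_out(dB) when the source is at T₀
NF = 59.0 − 48.5 = 10.5 dB

10.5 dB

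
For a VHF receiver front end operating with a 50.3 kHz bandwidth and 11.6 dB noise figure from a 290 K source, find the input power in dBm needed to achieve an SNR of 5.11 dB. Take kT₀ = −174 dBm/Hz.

Sensitivity = −174 + 10 log₁₀(B) + NF + SNR_min
= −174 + 47.02 + 11.6 + 5.11
= −110.27 dBm → −110.3 dBm

−110.3 dBm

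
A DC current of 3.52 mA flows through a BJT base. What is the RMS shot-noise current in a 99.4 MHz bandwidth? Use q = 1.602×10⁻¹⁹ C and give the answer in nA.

I_n = √(2qI·B)
2qI·B = 2 × 1.602×10⁻¹⁹ × 3.52×10⁻³ × 9.94×10⁷ = 1.12×10⁻¹³ A²
I_n = √(1.12×10⁻¹³) = 3.35×10⁻⁷ A = 335 nA

335 nA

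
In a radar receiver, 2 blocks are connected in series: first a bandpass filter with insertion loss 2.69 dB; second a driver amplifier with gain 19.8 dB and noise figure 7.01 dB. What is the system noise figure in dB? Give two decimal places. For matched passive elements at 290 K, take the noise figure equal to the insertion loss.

9.70 dB

Convert to linear (a loss of L dB is a gain of −L dB): F_i = 10^(NF_i/10), G_i = 10^(G_i,dB/10)
  Stage 1: F_1 = 10^(2.69/10) = 1.858, G_1 = 10^(−2.69/10) = 0.5383
  Stage 2: F_2 = 10^(7.01/10) = 5.023, G_2 = 10^(19.8/10) = 95.50
Friis cascade:
  F = 1.858 + (5.023 − 1)/0.5383 = 9.333
NF = 10 log₁₀(9.333) = 9.70 dB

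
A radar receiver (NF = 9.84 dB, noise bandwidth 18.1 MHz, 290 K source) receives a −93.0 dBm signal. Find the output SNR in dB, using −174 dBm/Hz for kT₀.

Noise floor: N = −174 + 10 log₁₀(B) + NF
10 log₁₀(1.81×10⁷) = 72.58 dB
N = −174 + 72.58 + 9.84 = −91.58 dBm
SNR = P_sig − N = −93.0 − (−91.58) = −1.42 dB → −1.4 dB

−1.4 dB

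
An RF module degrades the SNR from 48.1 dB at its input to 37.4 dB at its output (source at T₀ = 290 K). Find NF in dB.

NF (dB) = SNR_in(dB) − SNR_out(dB) when the source is at T₀
NF = 48.1 − 37.4 = 10.7 dB

10.7 dB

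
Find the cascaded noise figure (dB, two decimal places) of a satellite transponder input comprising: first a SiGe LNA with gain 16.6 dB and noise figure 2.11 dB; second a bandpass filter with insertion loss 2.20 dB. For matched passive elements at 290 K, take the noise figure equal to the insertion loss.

Convert to linear (a loss of L dB is a gain of −L dB): F_i = 10^(NF_i/10), G_i = 10^(G_i,dB/10)
  Stage 1: F_1 = 10^(2.11/10) = 1.626, G_1 = 10^(16.6/10) = 45.71
  Stage 2: F_2 = 10^(2.20/10) = 1.660, G_2 = 10^(−2.20/10) = 0.6026
Friis cascade:
  F = 1.626 + (1.660 − 1)/45.71 = 1.640
NF = 10 log₁₀(1.640) = 2.15 dB

2.15 dB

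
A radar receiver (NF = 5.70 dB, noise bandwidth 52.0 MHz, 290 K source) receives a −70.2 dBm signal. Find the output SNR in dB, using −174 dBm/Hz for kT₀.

20.9 dB

Noise floor: N = −174 + 10 log₁₀(B) + NF
10 log₁₀(5.20×10⁷) = 77.16 dB
N = −174 + 77.16 + 5.70 = −91.14 dBm
SNR = P_sig − N = −70.2 − (−91.14) = 20.94 dB → 20.9 dB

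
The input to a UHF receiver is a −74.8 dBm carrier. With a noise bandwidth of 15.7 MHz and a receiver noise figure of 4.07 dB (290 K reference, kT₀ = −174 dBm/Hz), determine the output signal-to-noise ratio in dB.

23.2 dB

Noise floor: N = −174 + 10 log₁₀(B) + NF
10 log₁₀(1.57×10⁷) = 71.96 dB
N = −174 + 71.96 + 4.07 = −97.97 dBm
SNR = P_sig − N = −74.8 − (−97.97) = 23.17 dB → 23.2 dB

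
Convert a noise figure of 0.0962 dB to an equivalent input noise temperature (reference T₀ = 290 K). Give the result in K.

6.50 K

F = 10^(0.0962/10) = 1.0224
T_e = (F − 1)·T₀ = (1.0224 − 1) × 290 = 6.50 K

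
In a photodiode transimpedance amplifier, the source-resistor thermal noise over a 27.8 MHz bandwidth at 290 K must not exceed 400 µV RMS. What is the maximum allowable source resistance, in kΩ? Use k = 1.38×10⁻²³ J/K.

Johnson–Nyquist: V_n = √(4kTRB) ⇒ R = V_n² / (4kTB)
4kTB = 4 × 1.38×10⁻²³ × 290 × 2.78×10⁷ = 4.45×10⁻¹³
R = (4.00×10⁻⁴)² / 4.45×10⁻¹³ = 3.60×10⁵ Ω = 360 kΩ

360 kΩ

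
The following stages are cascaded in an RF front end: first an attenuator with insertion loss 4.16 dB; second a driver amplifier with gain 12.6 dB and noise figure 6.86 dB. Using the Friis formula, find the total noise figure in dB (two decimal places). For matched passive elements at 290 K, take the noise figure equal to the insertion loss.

11.02 dB

Convert to linear (a loss of L dB is a gain of −L dB): F_i = 10^(NF_i/10), G_i = 10^(G_i,dB/10)
  Stage 1: F_1 = 10^(4.16/10) = 2.606, G_1 = 10^(−4.16/10) = 0.3837
  Stage 2: F_2 = 10^(6.86/10) = 4.853, G_2 = 10^(12.6/10) = 18.20
Friis cascade:
  F = 2.606 + (4.853 − 1)/0.3837 = 12.65
NF = 10 log₁₀(12.65) = 11.02 dB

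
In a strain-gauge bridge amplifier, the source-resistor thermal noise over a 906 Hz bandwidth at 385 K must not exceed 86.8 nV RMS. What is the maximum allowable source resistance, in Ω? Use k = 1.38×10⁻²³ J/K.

391 Ω

Johnson–Nyquist: V_n = √(4kTRB) ⇒ R = V_n² / (4kTB)
4kTB = 4 × 1.38×10⁻²³ × 385 × 9.06×10² = 1.93×10⁻¹⁷
R = (8.68×10⁻⁸)² / 1.93×10⁻¹⁷ = 3.91×10² Ω = 391 Ω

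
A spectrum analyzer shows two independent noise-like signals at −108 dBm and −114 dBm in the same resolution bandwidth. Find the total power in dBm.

−107.0 dBm

Convert to linear, add, convert back:
P₁ = 1.58×10⁻¹⁴ W, P₂ = 3.98×10⁻¹⁵ W
P_tot = 1.98×10⁻¹⁴ W → 10 log₁₀(P_tot / 10⁻³) = −107.0 dBm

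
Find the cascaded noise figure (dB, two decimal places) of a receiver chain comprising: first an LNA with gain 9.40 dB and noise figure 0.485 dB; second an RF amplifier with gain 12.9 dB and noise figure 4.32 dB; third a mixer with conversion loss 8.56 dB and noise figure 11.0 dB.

1.41 dB

Convert to linear (a loss of L dB is a gain of −L dB): F_i = 10^(NF_i/10), G_i = 10^(G_i,dB/10)
  Stage 1: F_1 = 10^(0.485/10) = 1.118, G_1 = 10^(9.40/10) = 8.710
  Stage 2: F_2 = 10^(4.32/10) = 2.704, G_2 = 10^(12.9/10) = 19.50
  Stage 3: F_3 = 10^(11.0/10) = 12.59, G_3 = 10^(−8.56/10) = 0.1393
Friis cascade:
  F = 1.118 + (2.704 − 1)/8.710 + (12.59 − 1)/169.8 = 1.382
NF = 10 log₁₀(1.382) = 1.41 dB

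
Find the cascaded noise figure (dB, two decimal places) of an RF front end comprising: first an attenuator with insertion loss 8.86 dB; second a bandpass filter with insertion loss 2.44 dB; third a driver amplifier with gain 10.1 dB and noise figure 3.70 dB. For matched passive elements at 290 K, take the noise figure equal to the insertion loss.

Convert to linear (a loss of L dB is a gain of −L dB): F_i = 10^(NF_i/10), G_i = 10^(G_i,dB/10)
  Stage 1: F_1 = 10^(8.86/10) = 7.691, G_1 = 10^(−8.86/10) = 0.1300
  Stage 2: F_2 = 10^(2.44/10) = 1.754, G_2 = 10^(−2.44/10) = 0.5702
  Stage 3: F_3 = 10^(3.70/10) = 2.344, G_3 = 10^(10.1/10) = 10.23
Friis cascade:
  F = 7.691 + (1.754 − 1)/0.1300 + (2.344 − 1)/0.07413 = 31.62
NF = 10 log₁₀(31.62) = 15.00 dB

15.00 dB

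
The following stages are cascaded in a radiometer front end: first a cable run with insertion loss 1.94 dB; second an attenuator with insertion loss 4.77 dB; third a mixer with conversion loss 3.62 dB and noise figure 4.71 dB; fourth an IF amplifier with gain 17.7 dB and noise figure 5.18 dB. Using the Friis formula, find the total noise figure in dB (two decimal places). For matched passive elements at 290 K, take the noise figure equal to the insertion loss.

15.87 dB

Convert to linear (a loss of L dB is a gain of −L dB): F_i = 10^(NF_i/10), G_i = 10^(G_i,dB/10)
  Stage 1: F_1 = 10^(1.94/10) = 1.563, G_1 = 10^(−1.94/10) = 0.6397
  Stage 2: F_2 = 10^(4.77/10) = 2.999, G_2 = 10^(−4.77/10) = 0.3334
  Stage 3: F_3 = 10^(4.71/10) = 2.958, G_3 = 10^(−3.62/10) = 0.4345
  Stage 4: F_4 = 10^(5.18/10) = 3.296, G_4 = 10^(17.7/10) = 58.88
Friis cascade:
  F = 1.563 + (2.999 − 1)/0.6397 + (2.958 − 1)/0.2133 + (3.296 − 1)/0.09268 = 38.64
NF = 10 log₁₀(38.64) = 15.87 dB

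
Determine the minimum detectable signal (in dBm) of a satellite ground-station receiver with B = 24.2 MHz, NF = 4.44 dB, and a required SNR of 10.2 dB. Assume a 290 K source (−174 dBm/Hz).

−85.5 dBm

Sensitivity = −174 + 10 log₁₀(B) + NF + SNR_min
= −174 + 73.84 + 4.44 + 10.2
= −85.52 dBm → −85.5 dBm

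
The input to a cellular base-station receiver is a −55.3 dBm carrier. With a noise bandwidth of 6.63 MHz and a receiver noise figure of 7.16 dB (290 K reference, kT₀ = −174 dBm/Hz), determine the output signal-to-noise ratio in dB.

Noise floor: N = −174 + 10 log₁₀(B) + NF
10 log₁₀(6.63×10⁶) = 68.22 dB
N = −174 + 68.22 + 7.16 = −98.62 dBm
SNR = P_sig − N = −55.3 − (−98.62) = 43.32 dB → 43.3 dB

43.3 dB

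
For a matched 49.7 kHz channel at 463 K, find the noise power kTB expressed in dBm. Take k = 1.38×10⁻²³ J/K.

P_n = kTB = 1.38×10⁻²³ × 463 × 4.97×10⁴ = 3.18×10⁻¹⁶ W
In dBm: 10 log₁₀(3.18×10⁻¹⁶ / 10⁻³) = −125.0 dBm

−125.0 dBm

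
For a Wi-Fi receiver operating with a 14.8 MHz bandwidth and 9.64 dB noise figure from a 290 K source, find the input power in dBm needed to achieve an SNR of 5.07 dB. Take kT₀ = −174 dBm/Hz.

−87.6 dBm

Sensitivity = −174 + 10 log₁₀(B) + NF + SNR_min
= −174 + 71.7 + 9.64 + 5.07
= −87.59 dBm → −87.6 dBm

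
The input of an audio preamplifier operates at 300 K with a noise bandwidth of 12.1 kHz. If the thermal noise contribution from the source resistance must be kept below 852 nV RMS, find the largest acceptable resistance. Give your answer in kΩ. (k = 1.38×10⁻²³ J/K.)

3.62 kΩ

Johnson–Nyquist: V_n = √(4kTRB) ⇒ R = V_n² / (4kTB)
4kTB = 4 × 1.38×10⁻²³ × 300 × 1.21×10⁴ = 2.00×10⁻¹⁶
R = (8.52×10⁻⁷)² / 2.00×10⁻¹⁶ = 3.62×10³ Ω = 3.62 kΩ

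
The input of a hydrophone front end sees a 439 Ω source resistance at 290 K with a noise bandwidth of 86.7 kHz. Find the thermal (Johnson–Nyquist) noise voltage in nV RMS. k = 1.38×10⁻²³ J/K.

V_n = √(4kTRB)
4kTRB = 4 × 1.38×10⁻²³ × 290 × 4.39×10² × 8.67×10⁴ = 6.09×10⁻¹³ V²
V_n = √(6.09×10⁻¹³) = 7.81×10⁻⁷ V = 781 nV

781 nV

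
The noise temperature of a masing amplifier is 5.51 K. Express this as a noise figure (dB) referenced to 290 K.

0.082 dB

F = 1 + T_e/T₀ = 1 + 5.51/290 = 1.019
NF = 10 log₁₀(1.019) = 0.082 dB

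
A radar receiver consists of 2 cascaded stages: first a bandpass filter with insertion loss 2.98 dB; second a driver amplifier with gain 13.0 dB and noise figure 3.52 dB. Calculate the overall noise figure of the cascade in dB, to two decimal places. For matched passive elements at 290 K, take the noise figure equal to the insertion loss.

6.50 dB

Convert to linear (a loss of L dB is a gain of −L dB): F_i = 10^(NF_i/10), G_i = 10^(G_i,dB/10)
  Stage 1: F_1 = 10^(2.98/10) = 1.986, G_1 = 10^(−2.98/10) = 0.5035
  Stage 2: F_2 = 10^(3.52/10) = 2.249, G_2 = 10^(13.0/10) = 19.95
Friis cascade:
  F = 1.986 + (2.249 − 1)/0.5035 = 4.467
NF = 10 log₁₀(4.467) = 6.50 dB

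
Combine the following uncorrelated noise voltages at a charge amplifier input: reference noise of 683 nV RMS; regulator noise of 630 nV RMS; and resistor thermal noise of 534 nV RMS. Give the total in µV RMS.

1.07 µV

Uncorrelated sources add in power (mean-square): V_tot = √(ΣV_i²)
V_tot = √[(6.83×10⁻⁷)² + (6.30×10⁻⁷)² + (5.34×10⁻⁷)²] = 1.07×10⁻⁶ V = 1.07 µV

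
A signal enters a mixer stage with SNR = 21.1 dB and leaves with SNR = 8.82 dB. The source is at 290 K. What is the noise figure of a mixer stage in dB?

NF (dB) = SNR_in(dB) − SNR_out(dB) when the source is at T₀
NF = 21.1 − 8.82 = 12.28 dB

12.28 dB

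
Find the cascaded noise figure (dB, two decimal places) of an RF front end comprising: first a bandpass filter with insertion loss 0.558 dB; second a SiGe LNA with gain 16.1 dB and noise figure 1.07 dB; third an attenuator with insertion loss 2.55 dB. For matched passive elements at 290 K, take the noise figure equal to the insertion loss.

1.69 dB

Convert to linear (a loss of L dB is a gain of −L dB): F_i = 10^(NF_i/10), G_i = 10^(G_i,dB/10)
  Stage 1: F_1 = 10^(0.558/10) = 1.137, G_1 = 10^(−0.558/10) = 0.8794
  Stage 2: F_2 = 10^(1.07/10) = 1.279, G_2 = 10^(16.1/10) = 40.74
  Stage 3: F_3 = 10^(2.55/10) = 1.799, G_3 = 10^(−2.55/10) = 0.5559
Friis cascade:
  F = 1.137 + (1.279 − 1)/0.8794 + (1.799 − 1)/35.83 = 1.477
NF = 10 log₁₀(1.477) = 1.69 dB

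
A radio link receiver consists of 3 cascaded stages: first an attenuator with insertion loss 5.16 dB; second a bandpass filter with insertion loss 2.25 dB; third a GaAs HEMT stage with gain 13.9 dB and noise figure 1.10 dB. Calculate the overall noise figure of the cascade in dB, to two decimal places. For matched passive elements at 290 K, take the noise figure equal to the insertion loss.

Convert to linear (a loss of L dB is a gain of −L dB): F_i = 10^(NF_i/10), G_i = 10^(G_i,dB/10)
  Stage 1: F_1 = 10^(5.16/10) = 3.281, G_1 = 10^(−5.16/10) = 0.3048
  Stage 2: F_2 = 10^(2.25/10) = 1.679, G_2 = 10^(−2.25/10) = 0.5957
  Stage 3: F_3 = 10^(1.10/10) = 1.288, G_3 = 10^(13.9/10) = 24.55
Friis cascade:
  F = 3.281 + (1.679 − 1)/0.3048 + (1.288 − 1)/0.1816 = 7.096
NF = 10 log₁₀(7.096) = 8.51 dB

8.51 dB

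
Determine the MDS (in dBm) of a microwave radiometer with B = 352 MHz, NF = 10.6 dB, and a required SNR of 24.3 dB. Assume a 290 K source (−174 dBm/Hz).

Sensitivity = −174 + 10 log₁₀(B) + NF + SNR_min
= −174 + 85.47 + 10.6 + 24.3
= −53.63 dBm → −53.6 dBm

−53.6 dBm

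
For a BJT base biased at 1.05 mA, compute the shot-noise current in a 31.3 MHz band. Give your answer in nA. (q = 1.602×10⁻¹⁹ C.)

103 nA

I_n = √(2qI·B)
2qI·B = 2 × 1.602×10⁻¹⁹ × 1.05×10⁻³ × 3.13×10⁷ = 1.05×10⁻¹⁴ A²
I_n = √(1.05×10⁻¹⁴) = 1.03×10⁻⁷ A = 103 nA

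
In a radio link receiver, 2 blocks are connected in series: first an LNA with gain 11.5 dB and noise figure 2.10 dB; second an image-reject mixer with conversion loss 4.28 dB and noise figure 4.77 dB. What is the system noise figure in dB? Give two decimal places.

2.46 dB

Convert to linear (a loss of L dB is a gain of −L dB): F_i = 10^(NF_i/10), G_i = 10^(G_i,dB/10)
  Stage 1: F_1 = 10^(2.10/10) = 1.622, G_1 = 10^(11.5/10) = 14.13
  Stage 2: F_2 = 10^(4.77/10) = 2.999, G_2 = 10^(−4.28/10) = 0.3733
Friis cascade:
  F = 1.622 + (2.999 − 1)/14.13 = 1.763
NF = 10 log₁₀(1.763) = 2.46 dB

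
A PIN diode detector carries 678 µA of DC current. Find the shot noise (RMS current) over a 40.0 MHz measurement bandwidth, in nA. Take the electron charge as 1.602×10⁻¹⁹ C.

93.2 nA

I_n = √(2qI·B)
2qI·B = 2 × 1.602×10⁻¹⁹ × 6.78×10⁻⁴ × 4.00×10⁷ = 8.69×10⁻¹⁵ A²
I_n = √(8.69×10⁻¹⁵) = 9.32×10⁻⁸ A = 93.2 nA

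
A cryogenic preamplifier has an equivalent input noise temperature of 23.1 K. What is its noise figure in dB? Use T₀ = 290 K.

F = 1 + T_e/T₀ = 1 + 23.1/290 = 1.07966
NF = 10 log₁₀(1.07966) = 0.333 dB

0.333 dB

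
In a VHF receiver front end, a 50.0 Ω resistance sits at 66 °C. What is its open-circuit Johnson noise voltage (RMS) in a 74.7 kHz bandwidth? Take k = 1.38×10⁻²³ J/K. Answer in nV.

264 nV

T = 66 °C + 273.15 = 339.15 K
V_n = √(4kTRB)
4kTRB = 4 × 1.38×10⁻²³ × 339.15 × 5.00×10¹ × 7.47×10⁴ = 6.99×10⁻¹⁴ V²
V_n = √(6.99×10⁻¹⁴) = 2.64×10⁻⁷ V = 264 nV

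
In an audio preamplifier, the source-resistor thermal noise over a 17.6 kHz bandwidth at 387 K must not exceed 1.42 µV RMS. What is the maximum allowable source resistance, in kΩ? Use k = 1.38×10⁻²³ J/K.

Johnson–Nyquist: V_n = √(4kTRB) ⇒ R = V_n² / (4kTB)
4kTB = 4 × 1.38×10⁻²³ × 387 × 1.76×10⁴ = 3.76×10⁻¹⁶
R = (1.42×10⁻⁶)² / 3.76×10⁻¹⁶ = 5.36×10³ Ω = 5.36 kΩ

5.36 kΩ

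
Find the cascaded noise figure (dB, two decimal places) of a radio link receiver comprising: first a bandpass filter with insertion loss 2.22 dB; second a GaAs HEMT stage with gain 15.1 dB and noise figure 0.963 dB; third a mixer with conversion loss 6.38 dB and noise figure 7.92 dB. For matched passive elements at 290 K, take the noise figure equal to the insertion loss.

3.71 dB

Convert to linear (a loss of L dB is a gain of −L dB): F_i = 10^(NF_i/10), G_i = 10^(G_i,dB/10)
  Stage 1: F_1 = 10^(2.22/10) = 1.667, G_1 = 10^(−2.22/10) = 0.5998
  Stage 2: F_2 = 10^(0.963/10) = 1.248, G_2 = 10^(15.1/10) = 32.36
  Stage 3: F_3 = 10^(7.92/10) = 6.194, G_3 = 10^(−6.38/10) = 0.2301
Friis cascade:
  F = 1.667 + (1.248 − 1)/0.5998 + (6.194 − 1)/19.41 = 2.349
NF = 10 log₁₀(2.349) = 3.71 dB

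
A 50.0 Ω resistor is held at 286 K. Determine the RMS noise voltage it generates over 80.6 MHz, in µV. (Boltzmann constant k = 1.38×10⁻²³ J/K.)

V_n = √(4kTRB)
4kTRB = 4 × 1.38×10⁻²³ × 286 × 5.00×10¹ × 8.06×10⁷ = 6.36×10⁻¹¹ V²
V_n = √(6.36×10⁻¹¹) = 7.98×10⁻⁶ V = 7.98 µV

7.98 µV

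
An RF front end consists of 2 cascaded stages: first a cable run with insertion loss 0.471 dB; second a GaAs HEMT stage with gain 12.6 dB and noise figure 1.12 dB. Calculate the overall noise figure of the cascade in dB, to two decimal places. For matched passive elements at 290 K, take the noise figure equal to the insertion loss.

1.59 dB

Convert to linear (a loss of L dB is a gain of −L dB): F_i = 10^(NF_i/10), G_i = 10^(G_i,dB/10)
  Stage 1: F_1 = 10^(0.471/10) = 1.115, G_1 = 10^(−0.471/10) = 0.8972
  Stage 2: F_2 = 10^(1.12/10) = 1.294, G_2 = 10^(12.6/10) = 18.20
Friis cascade:
  F = 1.115 + (1.294 − 1)/0.8972 = 1.442
NF = 10 log₁₀(1.442) = 1.59 dB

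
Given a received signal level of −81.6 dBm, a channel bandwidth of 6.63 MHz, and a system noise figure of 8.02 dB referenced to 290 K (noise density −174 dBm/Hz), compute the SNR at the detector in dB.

16.2 dB

Noise floor: N = −174 + 10 log₁₀(B) + NF
10 log₁₀(6.63×10⁶) = 68.22 dB
N = −174 + 68.22 + 8.02 = −97.76 dBm
SNR = P_sig − N = −81.6 − (−97.76) = 16.16 dB → 16.2 dB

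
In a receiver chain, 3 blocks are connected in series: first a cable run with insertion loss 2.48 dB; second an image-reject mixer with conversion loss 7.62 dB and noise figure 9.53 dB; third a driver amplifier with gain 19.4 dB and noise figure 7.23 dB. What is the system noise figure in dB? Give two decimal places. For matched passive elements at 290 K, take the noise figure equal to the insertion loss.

Convert to linear (a loss of L dB is a gain of −L dB): F_i = 10^(NF_i/10), G_i = 10^(G_i,dB/10)
  Stage 1: F_1 = 10^(2.48/10) = 1.770, G_1 = 10^(−2.48/10) = 0.5649
  Stage 2: F_2 = 10^(9.53/10) = 8.974, G_2 = 10^(−7.62/10) = 0.1730
  Stage 3: F_3 = 10^(7.23/10) = 5.284, G_3 = 10^(19.4/10) = 87.10
Friis cascade:
  F = 1.770 + (8.974 − 1)/0.5649 + (5.284 − 1)/0.09772 = 59.73
NF = 10 log₁₀(59.73) = 17.76 dB

17.76 dB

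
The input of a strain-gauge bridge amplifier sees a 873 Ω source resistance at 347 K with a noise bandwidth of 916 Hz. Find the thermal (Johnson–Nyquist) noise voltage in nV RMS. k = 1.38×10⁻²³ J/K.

124 nV

V_n = √(4kTRB)
4kTRB = 4 × 1.38×10⁻²³ × 347 × 8.73×10² × 9.16×10² = 1.53×10⁻¹⁴ V²
V_n = √(1.53×10⁻¹⁴) = 1.24×10⁻⁷ V = 124 nV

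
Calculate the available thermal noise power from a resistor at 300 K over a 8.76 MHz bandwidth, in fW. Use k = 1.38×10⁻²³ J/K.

P_n = kTB = 1.38×10⁻²³ × 300 × 8.76×10⁶ = 3.63×10⁻¹⁴ W = 36.3 fW

36.3 fW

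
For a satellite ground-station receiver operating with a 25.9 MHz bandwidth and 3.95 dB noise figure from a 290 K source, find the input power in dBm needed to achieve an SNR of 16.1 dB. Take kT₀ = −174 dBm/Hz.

Sensitivity = −174 + 10 log₁₀(B) + NF + SNR_min
= −174 + 74.13 + 3.95 + 16.1
= −79.82 dBm → −79.8 dBm

−79.8 dBm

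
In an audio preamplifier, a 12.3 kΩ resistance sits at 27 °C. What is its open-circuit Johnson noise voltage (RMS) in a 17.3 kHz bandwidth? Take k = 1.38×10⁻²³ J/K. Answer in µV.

1.88 µV

T = 27 °C + 273.15 = 300.15 K
V_n = √(4kTRB)
4kTRB = 4 × 1.38×10⁻²³ × 300.15 × 1.23×10⁴ × 1.73×10⁴ = 3.53×10⁻¹² V²
V_n = √(3.53×10⁻¹²) = 1.88×10⁻⁶ V = 1.88 µV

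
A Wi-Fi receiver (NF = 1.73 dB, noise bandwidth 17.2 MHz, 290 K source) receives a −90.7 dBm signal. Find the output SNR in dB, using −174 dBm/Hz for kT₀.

Noise floor: N = −174 + 10 log₁₀(B) + NF
10 log₁₀(1.72×10⁷) = 72.36 dB
N = −174 + 72.36 + 1.73 = −99.91 dBm
SNR = P_sig − N = −90.7 − (−99.91) = 9.21 dB → 9.2 dB

9.2 dB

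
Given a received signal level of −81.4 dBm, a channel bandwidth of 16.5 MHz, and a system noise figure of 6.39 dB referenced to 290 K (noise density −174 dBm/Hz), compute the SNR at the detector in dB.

14.0 dB

Noise floor: N = −174 + 10 log₁₀(B) + NF
10 log₁₀(1.65×10⁷) = 72.17 dB
N = −174 + 72.17 + 6.39 = −95.44 dBm
SNR = P_sig − N = −81.4 − (−95.44) = 14.04 dB → 14.0 dB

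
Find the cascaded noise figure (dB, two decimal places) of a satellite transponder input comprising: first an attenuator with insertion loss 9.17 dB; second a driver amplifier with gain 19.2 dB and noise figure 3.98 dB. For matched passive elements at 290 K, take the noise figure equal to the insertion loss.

Convert to linear (a loss of L dB is a gain of −L dB): F_i = 10^(NF_i/10), G_i = 10^(G_i,dB/10)
  Stage 1: F_1 = 10^(9.17/10) = 8.260, G_1 = 10^(−9.17/10) = 0.1211
  Stage 2: F_2 = 10^(3.98/10) = 2.500, G_2 = 10^(19.2/10) = 83.18
Friis cascade:
  F = 8.260 + (2.500 − 1)/0.1211 = 20.65
NF = 10 log₁₀(20.65) = 13.15 dB

13.15 dB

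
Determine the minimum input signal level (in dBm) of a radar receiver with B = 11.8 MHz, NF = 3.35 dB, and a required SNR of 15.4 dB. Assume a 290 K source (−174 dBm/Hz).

−84.5 dBm

Sensitivity = −174 + 10 log₁₀(B) + NF + SNR_min
= −174 + 70.72 + 3.35 + 15.4
= −84.53 dBm → −84.5 dBm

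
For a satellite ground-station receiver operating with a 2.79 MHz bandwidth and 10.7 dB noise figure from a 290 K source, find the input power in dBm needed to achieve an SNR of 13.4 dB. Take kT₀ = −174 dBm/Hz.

Sensitivity = −174 + 10 log₁₀(B) + NF + SNR_min
= −174 + 64.46 + 10.7 + 13.4
= −85.44 dBm → −85.4 dBm

−85.4 dBm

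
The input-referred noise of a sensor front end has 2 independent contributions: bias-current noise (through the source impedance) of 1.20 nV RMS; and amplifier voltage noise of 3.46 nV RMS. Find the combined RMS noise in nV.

Uncorrelated sources add in power (mean-square): V_tot = √(ΣV_i²)
V_tot = √[(1.20×10⁻⁹)² + (3.46×10⁻⁹)²] = 3.66×10⁻⁹ V = 3.66 nV

3.66 nV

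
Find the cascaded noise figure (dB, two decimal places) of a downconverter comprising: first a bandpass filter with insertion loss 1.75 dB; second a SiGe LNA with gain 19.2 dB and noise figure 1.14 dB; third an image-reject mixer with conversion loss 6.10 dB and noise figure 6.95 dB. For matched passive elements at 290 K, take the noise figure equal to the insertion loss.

Convert to linear (a loss of L dB is a gain of −L dB): F_i = 10^(NF_i/10), G_i = 10^(G_i,dB/10)
  Stage 1: F_1 = 10^(1.75/10) = 1.496, G_1 = 10^(−1.75/10) = 0.6683
  Stage 2: F_2 = 10^(1.14/10) = 1.300, G_2 = 10^(19.2/10) = 83.18
  Stage 3: F_3 = 10^(6.95/10) = 4.955, G_3 = 10^(−6.10/10) = 0.2455
Friis cascade:
  F = 1.496 + (1.300 − 1)/0.6683 + (4.955 − 1)/55.59 = 2.016
NF = 10 log₁₀(2.016) = 3.05 dB

3.05 dB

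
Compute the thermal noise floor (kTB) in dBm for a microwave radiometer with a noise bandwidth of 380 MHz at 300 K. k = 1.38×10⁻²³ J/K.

−88.0 dBm

P_n = kTB = 1.38×10⁻²³ × 300 × 3.80×10⁸ = 1.57×10⁻¹² W
In dBm: 10 log₁₀(1.57×10⁻¹² / 10⁻³) = −88.0 dBm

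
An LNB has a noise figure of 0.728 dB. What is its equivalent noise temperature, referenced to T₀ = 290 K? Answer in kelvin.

52.9 K

F = 10^(0.728/10) = 1.1825
T_e = (F − 1)·T₀ = (1.1825 − 1) × 290 = 52.9 K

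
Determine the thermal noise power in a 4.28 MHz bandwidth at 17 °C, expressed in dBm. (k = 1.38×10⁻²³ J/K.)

T = 17 °C + 273.15 = 290.15 K
P_n = kTB = 1.38×10⁻²³ × 290.15 × 4.28×10⁶ = 1.71×10⁻¹⁴ W
In dBm: 10 log₁₀(1.71×10⁻¹⁴ / 10⁻³) = −107.7 dBm

−107.7 dBm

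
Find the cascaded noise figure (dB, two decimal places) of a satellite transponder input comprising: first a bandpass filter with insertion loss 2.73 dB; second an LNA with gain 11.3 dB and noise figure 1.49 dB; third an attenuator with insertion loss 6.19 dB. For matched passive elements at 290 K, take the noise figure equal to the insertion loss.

4.89 dB

Convert to linear (a loss of L dB is a gain of −L dB): F_i = 10^(NF_i/10), G_i = 10^(G_i,dB/10)
  Stage 1: F_1 = 10^(2.73/10) = 1.875, G_1 = 10^(−2.73/10) = 0.5333
  Stage 2: F_2 = 10^(1.49/10) = 1.409, G_2 = 10^(11.3/10) = 13.49
  Stage 3: F_3 = 10^(6.19/10) = 4.159, G_3 = 10^(−6.19/10) = 0.2404
Friis cascade:
  F = 1.875 + (1.409 − 1)/0.5333 + (4.159 − 1)/7.194 = 3.082
NF = 10 log₁₀(3.082) = 4.89 dB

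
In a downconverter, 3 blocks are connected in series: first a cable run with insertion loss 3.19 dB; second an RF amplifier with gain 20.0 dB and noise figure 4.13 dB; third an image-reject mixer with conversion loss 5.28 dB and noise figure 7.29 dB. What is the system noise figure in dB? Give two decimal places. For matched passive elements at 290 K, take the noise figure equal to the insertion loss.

7.39 dB

Convert to linear (a loss of L dB is a gain of −L dB): F_i = 10^(NF_i/10), G_i = 10^(G_i,dB/10)
  Stage 1: F_1 = 10^(3.19/10) = 2.084, G_1 = 10^(−3.19/10) = 0.4797
  Stage 2: F_2 = 10^(4.13/10) = 2.588, G_2 = 10^(20.0/10) = 100.0
  Stage 3: F_3 = 10^(7.29/10) = 5.358, G_3 = 10^(−5.28/10) = 0.2965
Friis cascade:
  F = 2.084 + (2.588 − 1)/0.4797 + (5.358 − 1)/47.97 = 5.486
NF = 10 log₁₀(5.486) = 7.39 dB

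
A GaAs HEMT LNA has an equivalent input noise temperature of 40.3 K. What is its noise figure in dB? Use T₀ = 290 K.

F = 1 + T_e/T₀ = 1 + 40.3/290 = 1.13897
NF = 10 log₁₀(1.13897) = 0.565 dB

0.565 dB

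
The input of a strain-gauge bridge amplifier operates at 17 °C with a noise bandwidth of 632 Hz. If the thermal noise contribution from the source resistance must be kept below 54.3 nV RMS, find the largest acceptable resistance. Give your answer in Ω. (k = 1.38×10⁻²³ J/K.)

T = 17 °C + 273.15 = 290.15 K
Johnson–Nyquist: V_n = √(4kTRB) ⇒ R = V_n² / (4kTB)
4kTB = 4 × 1.38×10⁻²³ × 290.15 × 6.32×10² = 1.01×10⁻¹⁷
R = (5.43×10⁻⁸)² / 1.01×10⁻¹⁷ = 2.91×10² Ω = 291 Ω

291 Ω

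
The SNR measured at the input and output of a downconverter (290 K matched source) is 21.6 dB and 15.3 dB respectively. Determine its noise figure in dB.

NF (dB) = SNR_in(dB) − SNR_out(dB) when the source is at T₀
NF = 21.6 − 15.3 = 6.3 dB

6.3 dB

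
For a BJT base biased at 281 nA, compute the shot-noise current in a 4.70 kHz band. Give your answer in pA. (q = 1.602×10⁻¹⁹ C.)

I_n = √(2qI·B)
2qI·B = 2 × 1.602×10⁻¹⁹ × 2.81×10⁻⁷ × 4.70×10³ = 4.23×10⁻²² A²
I_n = √(4.23×10⁻²²) = 2.06×10⁻¹¹ A = 20.6 pA

20.6 pA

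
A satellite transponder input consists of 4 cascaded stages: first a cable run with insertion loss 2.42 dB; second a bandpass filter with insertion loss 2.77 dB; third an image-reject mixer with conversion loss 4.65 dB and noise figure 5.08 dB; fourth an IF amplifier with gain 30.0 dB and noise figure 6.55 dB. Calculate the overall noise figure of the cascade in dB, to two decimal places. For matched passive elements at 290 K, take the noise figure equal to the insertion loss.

16.49 dB

Convert to linear (a loss of L dB is a gain of −L dB): F_i = 10^(NF_i/10), G_i = 10^(G_i,dB/10)
  Stage 1: F_1 = 10^(2.42/10) = 1.746, G_1 = 10^(−2.42/10) = 0.5728
  Stage 2: F_2 = 10^(2.77/10) = 1.892, G_2 = 10^(−2.77/10) = 0.5284
  Stage 3: F_3 = 10^(5.08/10) = 3.221, G_3 = 10^(−4.65/10) = 0.3428
  Stage 4: F_4 = 10^(6.55/10) = 4.519, G_4 = 10^(30.0/10) = 1000
Friis cascade:
  F = 1.746 + (1.892 − 1)/0.5728 + (3.221 − 1)/0.3027 + (4.519 − 1)/0.1038 = 44.55
NF = 10 log₁₀(44.55) = 16.49 dB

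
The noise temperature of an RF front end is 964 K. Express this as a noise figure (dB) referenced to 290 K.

F = 1 + T_e/T₀ = 1 + 964/290 = 4.32414
NF = 10 log₁₀(4.32414) = 6.36 dB

6.36 dB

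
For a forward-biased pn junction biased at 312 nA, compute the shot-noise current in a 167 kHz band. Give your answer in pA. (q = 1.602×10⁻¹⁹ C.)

I_n = √(2qI·B)
2qI·B = 2 × 1.602×10⁻¹⁹ × 3.12×10⁻⁷ × 1.67×10⁵ = 1.67×10⁻²⁰ A²
I_n = √(1.67×10⁻²⁰) = 1.29×10⁻¹⁰ A = 129 pA

129 pA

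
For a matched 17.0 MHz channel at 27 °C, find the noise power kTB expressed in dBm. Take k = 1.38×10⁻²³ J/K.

−101.5 dBm

T = 27 °C + 273.15 = 300.15 K
P_n = kTB = 1.38×10⁻²³ × 300.15 × 1.70×10⁷ = 7.04×10⁻¹⁴ W
In dBm: 10 log₁₀(7.04×10⁻¹⁴ / 10⁻³) = −101.5 dBm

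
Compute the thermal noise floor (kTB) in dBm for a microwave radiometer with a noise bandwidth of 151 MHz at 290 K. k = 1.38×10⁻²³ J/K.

P_n = kTB = 1.38×10⁻²³ × 290 × 1.51×10⁸ = 6.04×10⁻¹³ W
In dBm: 10 log₁₀(6.04×10⁻¹³ / 10⁻³) = −92.2 dBm

−92.2 dBm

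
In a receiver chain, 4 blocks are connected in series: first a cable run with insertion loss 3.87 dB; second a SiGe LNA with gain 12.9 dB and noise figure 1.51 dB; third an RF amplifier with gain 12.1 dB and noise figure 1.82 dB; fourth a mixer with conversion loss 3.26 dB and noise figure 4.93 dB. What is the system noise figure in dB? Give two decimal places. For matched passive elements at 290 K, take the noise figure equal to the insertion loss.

5.48 dB

Convert to linear (a loss of L dB is a gain of −L dB): F_i = 10^(NF_i/10), G_i = 10^(G_i,dB/10)
  Stage 1: F_1 = 10^(3.87/10) = 2.438, G_1 = 10^(−3.87/10) = 0.4102
  Stage 2: F_2 = 10^(1.51/10) = 1.416, G_2 = 10^(12.9/10) = 19.50
  Stage 3: F_3 = 10^(1.82/10) = 1.521, G_3 = 10^(12.1/10) = 16.22
  Stage 4: F_4 = 10^(4.93/10) = 3.112, G_4 = 10^(−3.26/10) = 0.4721
Friis cascade:
  F = 2.438 + (1.416 − 1)/0.4102 + (1.521 − 1)/7.998 + (3.112 − 1)/129.7 = 3.533
NF = 10 log₁₀(3.533) = 5.48 dB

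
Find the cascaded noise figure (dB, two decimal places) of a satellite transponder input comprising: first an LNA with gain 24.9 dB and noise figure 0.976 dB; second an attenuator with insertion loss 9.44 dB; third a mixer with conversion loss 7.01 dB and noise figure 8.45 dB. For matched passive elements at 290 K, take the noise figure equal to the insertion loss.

Convert to linear (a loss of L dB is a gain of −L dB): F_i = 10^(NF_i/10), G_i = 10^(G_i,dB/10)
  Stage 1: F_1 = 10^(0.976/10) = 1.252, G_1 = 10^(24.9/10) = 309.0
  Stage 2: F_2 = 10^(9.44/10) = 8.790, G_2 = 10^(−9.44/10) = 0.1138
  Stage 3: F_3 = 10^(8.45/10) = 6.998, G_3 = 10^(−7.01/10) = 0.1991
Friis cascade:
  F = 1.252 + (8.790 − 1)/309.0 + (6.998 − 1)/35.16 = 1.448
NF = 10 log₁₀(1.448) = 1.61 dB

1.61 dB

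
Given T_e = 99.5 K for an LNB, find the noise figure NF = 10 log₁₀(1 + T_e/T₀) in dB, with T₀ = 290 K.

1.28 dB

F = 1 + T_e/T₀ = 1 + 99.5/290 = 1.3431
NF = 10 log₁₀(1.3431) = 1.28 dB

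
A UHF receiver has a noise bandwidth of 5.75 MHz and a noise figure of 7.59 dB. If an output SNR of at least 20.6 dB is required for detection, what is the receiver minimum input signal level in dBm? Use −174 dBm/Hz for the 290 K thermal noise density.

Sensitivity = −174 + 10 log₁₀(B) + NF + SNR_min
= −174 + 67.6 + 7.59 + 20.6
= −78.21 dBm → −78.2 dBm

−78.2 dBm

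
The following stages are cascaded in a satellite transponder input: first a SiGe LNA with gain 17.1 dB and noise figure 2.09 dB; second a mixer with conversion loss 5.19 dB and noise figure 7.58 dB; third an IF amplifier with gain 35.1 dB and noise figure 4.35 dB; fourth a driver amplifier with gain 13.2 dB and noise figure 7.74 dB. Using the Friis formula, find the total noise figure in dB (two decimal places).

Convert to linear (a loss of L dB is a gain of −L dB): F_i = 10^(NF_i/10), G_i = 10^(G_i,dB/10)
  Stage 1: F_1 = 10^(2.09/10) = 1.618, G_1 = 10^(17.1/10) = 51.29
  Stage 2: F_2 = 10^(7.58/10) = 5.728, G_2 = 10^(−5.19/10) = 0.3027
  Stage 3: F_3 = 10^(4.35/10) = 2.723, G_3 = 10^(35.1/10) = 3236
  Stage 4: F_4 = 10^(7.74/10) = 5.943, G_4 = 10^(13.2/10) = 20.89
Friis cascade:
  F = 1.618 + (5.728 − 1)/51.29 + (2.723 − 1)/15.52 + (5.943 − 1)/5.023×10⁴ = 1.821
NF = 10 log₁₀(1.821) = 2.60 dB

2.60 dB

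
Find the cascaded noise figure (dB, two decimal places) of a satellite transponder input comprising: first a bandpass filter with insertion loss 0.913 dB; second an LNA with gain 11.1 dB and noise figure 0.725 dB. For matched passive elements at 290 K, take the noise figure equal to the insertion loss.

1.64 dB

Convert to linear (a loss of L dB is a gain of −L dB): F_i = 10^(NF_i/10), G_i = 10^(G_i,dB/10)
  Stage 1: F_1 = 10^(0.913/10) = 1.234, G_1 = 10^(−0.913/10) = 0.8104
  Stage 2: F_2 = 10^(0.725/10) = 1.182, G_2 = 10^(11.1/10) = 12.88
Friis cascade:
  F = 1.234 + (1.182 − 1)/0.8104 = 1.458
NF = 10 log₁₀(1.458) = 1.64 dB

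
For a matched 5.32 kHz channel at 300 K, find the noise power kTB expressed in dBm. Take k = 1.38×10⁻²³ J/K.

−136.6 dBm

P_n = kTB = 1.38×10⁻²³ × 300 × 5.32×10³ = 2.20×10⁻¹⁷ W
In dBm: 10 log₁₀(2.20×10⁻¹⁷ / 10⁻³) = −136.6 dBm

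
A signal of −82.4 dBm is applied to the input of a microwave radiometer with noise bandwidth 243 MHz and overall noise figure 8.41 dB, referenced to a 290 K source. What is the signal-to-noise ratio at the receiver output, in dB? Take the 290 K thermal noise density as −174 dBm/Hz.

Noise floor: N = −174 + 10 log₁₀(B) + NF
10 log₁₀(2.43×10⁸) = 83.86 dB
N = −174 + 83.86 + 8.41 = −81.73 dBm
SNR = P_sig − N = −82.4 − (−81.73) = −0.67 dB → −0.7 dB

−0.7 dB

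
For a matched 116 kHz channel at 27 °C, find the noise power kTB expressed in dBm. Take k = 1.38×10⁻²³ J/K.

−123.2 dBm

T = 27 °C + 273.15 = 300.15 K
P_n = kTB = 1.38×10⁻²³ × 300.15 × 1.16×10⁵ = 4.80×10⁻¹⁶ W
In dBm: 10 log₁₀(4.80×10⁻¹⁶ / 10⁻³) = −123.2 dBm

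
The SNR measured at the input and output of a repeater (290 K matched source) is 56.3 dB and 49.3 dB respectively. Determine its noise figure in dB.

NF (dB) = SNR_in(dB) − SNR_out(dB) when the source is at T₀
NF = 56.3 − 49.3 = 7.0 dB

7.0 dB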